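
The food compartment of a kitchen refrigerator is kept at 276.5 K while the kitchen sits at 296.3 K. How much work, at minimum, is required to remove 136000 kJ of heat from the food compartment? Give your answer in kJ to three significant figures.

9740 kJ

The reservoir spacing is ΔT = 296.3 − 276.5 = 19.80 K.
The reversible limit is COP_R = T_C/ΔT = 13.96, so W_min = Q_C/COP = Q_C·ΔT/T_C.
W_min = 136000 × 19.80/276.50 = 9739 kJ.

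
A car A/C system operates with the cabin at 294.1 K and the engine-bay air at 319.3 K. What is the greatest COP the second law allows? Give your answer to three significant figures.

11.7

The reservoir spacing is ΔT = 319.3 − 294.1 = 25.20 K.
For a reversible cycle, COP_Carnot = T_C/ΔT = 294.10/25.20 = 11.67.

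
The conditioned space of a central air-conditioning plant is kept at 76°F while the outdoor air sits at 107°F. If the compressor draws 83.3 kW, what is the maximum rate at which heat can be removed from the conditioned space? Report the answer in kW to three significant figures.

1440 kW

In absolute terms T_C = 297.59 K and T_H = 314.82 K, so ΔT = 17.22 K.
COP_Carnot = T_C/ΔT = 297.59/17.22 = 17.28.
Q̇_max = COP_Carnot × Ẇ = 17.28 × 83.30 kW = 1439 kW.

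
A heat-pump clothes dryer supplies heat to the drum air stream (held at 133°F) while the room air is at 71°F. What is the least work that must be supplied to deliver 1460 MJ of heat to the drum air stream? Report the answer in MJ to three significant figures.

In absolute terms T_C = 294.82 K and T_H = 329.26 K, so ΔT = 34.44 K.
The reversible limit is COP_HP = T_H/ΔT = 9.559, so W_min = Q_H/COP = Q_H·ΔT/T_H.
W_min = 1460 × 34.44/329.26 = 152.7 MJ.

153 MJ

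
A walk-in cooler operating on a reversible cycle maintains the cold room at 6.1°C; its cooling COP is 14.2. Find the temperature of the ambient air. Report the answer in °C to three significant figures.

COP_R = T_C/(T_H − T_C) gives T_H − T_C = T_C/COP.
With T_C = 279.25 K, T_H = 279.25 × (1 + 1/14.2) = 298.92 K.
Converting, 298.92 K = 25.77°C.

25.8 °C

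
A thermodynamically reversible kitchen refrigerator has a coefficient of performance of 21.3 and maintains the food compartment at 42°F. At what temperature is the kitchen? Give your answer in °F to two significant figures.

COP_R = T_C/(T_H − T_C) gives T_H − T_C = T_C/COP.
With T_C = 278.71 K, T_H = 278.71 × (1 + 1/21.3) = 291.79 K.
Converting, 291.79 K = 65.55°F.

66 °F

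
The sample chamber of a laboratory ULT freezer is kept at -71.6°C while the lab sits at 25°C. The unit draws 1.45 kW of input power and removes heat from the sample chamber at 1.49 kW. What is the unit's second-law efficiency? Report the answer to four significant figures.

COP_actual = Q̇_C/Ẇ = 1.490/1.450 = 1.028.
In absolute terms T_C = 201.55 K and T_H = 298.15 K, so ΔT = 96.60 K.
COP_Carnot = T_C/ΔT = 201.55/96.60 = 2.086.
η_II = COP_actual/COP_Carnot = 1.028/2.086 = 0.4925.

0.4925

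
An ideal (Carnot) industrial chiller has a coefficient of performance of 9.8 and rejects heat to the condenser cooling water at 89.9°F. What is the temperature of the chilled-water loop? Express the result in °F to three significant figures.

For a Carnot refrigerator COP_R = T_C/(T_H − T_C), so T_C = COP·T_H/(1 + COP).
With T_H = 305.32 K, T_C = 9.8 × 305.32/10.80 = 277.05 K.
Converting, 277.05 K = 39.01°F.

39.0 °F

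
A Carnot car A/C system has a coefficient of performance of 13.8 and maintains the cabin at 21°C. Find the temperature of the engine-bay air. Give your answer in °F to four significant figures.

108.2 °F

COP_R = T_C/(T_H − T_C) gives T_H − T_C = T_C/COP.
With T_C = 294.15 K, T_H = 294.15 × (1 + 1/13.8) = 315.47 K.
Converting, 315.47 K = 108.17°F.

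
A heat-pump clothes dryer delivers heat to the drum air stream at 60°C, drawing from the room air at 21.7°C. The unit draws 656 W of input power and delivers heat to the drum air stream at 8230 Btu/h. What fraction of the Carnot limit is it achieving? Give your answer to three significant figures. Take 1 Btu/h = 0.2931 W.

Converting, Q̇_H = 8230 Btu/h = 2412 W, so COP_actual = Q̇_H/Ẇ = 2412/656.0 = 3.677.
In absolute terms T_C = 294.85 K and T_H = 333.15 K, so ΔT = 38.30 K.
COP_Carnot = T_H/ΔT = 333.15/38.30 = 8.698.
η_II = COP_actual/COP_Carnot = 3.677/8.698 = 0.4227.

0.423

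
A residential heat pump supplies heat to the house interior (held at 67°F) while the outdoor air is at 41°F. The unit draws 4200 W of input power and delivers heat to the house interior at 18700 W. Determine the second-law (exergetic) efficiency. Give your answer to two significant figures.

0.22

COP_actual = Q̇_H/Ẇ = 18700/4200 = 4.452.
In absolute terms T_C = 278.15 K and T_H = 292.59 K, so ΔT = 14.44 K.
COP_Carnot = T_H/ΔT = 292.59/14.44 = 20.26.
η_II = COP_actual/COP_Carnot = 4.452/20.26 = 0.2198.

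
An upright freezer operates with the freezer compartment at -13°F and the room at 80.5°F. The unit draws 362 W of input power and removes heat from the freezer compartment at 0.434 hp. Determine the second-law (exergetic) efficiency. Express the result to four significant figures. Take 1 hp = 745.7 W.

Converting, Q̇_C = 0.4340 hp = 323.6 W, so COP_actual = Q̇_C/Ẇ = 323.6/362.0 = 0.8940.
In absolute terms T_C = 248.15 K and T_H = 300.09 K, so ΔT = 51.94 K.
COP_Carnot = T_C/ΔT = 248.15/51.94 = 4.777.
η_II = COP_actual/COP_Carnot = 0.8940/4.777 = 0.1871.

0.1871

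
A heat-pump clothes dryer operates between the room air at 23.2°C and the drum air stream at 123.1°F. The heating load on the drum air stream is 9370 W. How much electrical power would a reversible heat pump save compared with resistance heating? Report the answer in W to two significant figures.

8600 W

In absolute terms T_C = 296.35 K and T_H = 323.76 K, so ΔT = 27.41 K.
COP_Carnot = T_H/ΔT = 323.76/27.41 = 11.81.
Resistance heating needs Ẇ_res = Q̇_H = 9370 W; the reversible heat pump needs only Ẇ_hp = Q̇_H/COP = 793.3 W.
Saving = 9370 − 793.3 = 8577 W.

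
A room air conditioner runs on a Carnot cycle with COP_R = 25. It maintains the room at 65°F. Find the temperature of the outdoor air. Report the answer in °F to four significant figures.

85.99 °F

COP_R = T_C/(T_H − T_C) gives T_H − T_C = T_C/COP.
With T_C = 291.48 K, T_H = 291.48 × (1 + 1/25) = 303.14 K.
Converting, 303.14 K = 85.99°F.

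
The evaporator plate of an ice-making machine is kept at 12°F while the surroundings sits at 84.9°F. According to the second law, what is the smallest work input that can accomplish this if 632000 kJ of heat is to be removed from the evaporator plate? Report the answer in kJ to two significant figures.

In absolute terms T_C = 262.04 K and T_H = 302.54 K, so ΔT = 40.50 K.
The reversible limit is COP_R = T_C/ΔT = 6.470, so W_min = Q_C/COP = Q_C·ΔT/T_C.
W_min = 632000 × 40.50/262.04 = 97680 kJ.

98000 kJ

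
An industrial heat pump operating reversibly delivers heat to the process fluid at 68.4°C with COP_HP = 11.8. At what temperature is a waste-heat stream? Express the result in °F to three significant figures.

COP_HP = T_H/(T_H − T_C) gives T_H − T_C = T_H/COP.
With T_H = 341.55 K, T_C = 341.55 × (1 − 1/11.8) = 312.61 K.
Converting, 312.61 K = 103.02°F.

103 °F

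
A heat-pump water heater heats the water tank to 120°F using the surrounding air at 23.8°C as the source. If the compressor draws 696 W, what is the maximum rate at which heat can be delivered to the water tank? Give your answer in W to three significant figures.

8930 W

In absolute terms T_C = 296.95 K and T_H = 322.04 K, so ΔT = 25.09 K.
COP_Carnot = T_H/ΔT = 322.04/25.09 = 12.84.
Q̇_max = COP_Carnot × Ẇ = 12.84 × 696.0 W = 8934 W.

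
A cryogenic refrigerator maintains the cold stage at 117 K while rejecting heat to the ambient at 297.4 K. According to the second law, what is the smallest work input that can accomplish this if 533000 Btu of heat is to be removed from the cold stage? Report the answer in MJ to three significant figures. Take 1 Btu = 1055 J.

The reservoir spacing is ΔT = 297.4 − 117 = 180.4 K.
The reversible limit is COP_R = T_C/ΔT = 0.6486, so W_min = Q_C/COP = Q_C·ΔT/T_C.
W_min = 533000 × 180.4/117.00 = 821800 Btu = 867.0 MJ.

867 MJ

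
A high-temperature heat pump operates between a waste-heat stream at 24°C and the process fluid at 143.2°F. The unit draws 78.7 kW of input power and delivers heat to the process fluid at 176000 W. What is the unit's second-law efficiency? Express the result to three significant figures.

0.252

Converting, Q̇_H = 176000 W = 176.0 kW, so COP_actual = Q̇_H/Ẇ = 176.0/78.70 = 2.236.
In absolute terms T_C = 297.15 K and T_H = 334.93 K, so ΔT = 37.78 K.
COP_Carnot = T_H/ΔT = 334.93/37.78 = 8.866.
η_II = COP_actual/COP_Carnot = 2.236/8.866 = 0.2522.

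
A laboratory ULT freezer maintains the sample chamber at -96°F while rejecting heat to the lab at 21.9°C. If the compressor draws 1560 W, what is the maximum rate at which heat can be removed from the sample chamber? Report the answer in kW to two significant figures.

3.4 kW

In absolute terms T_C = 202.04 K and T_H = 295.05 K, so ΔT = 93.01 K.
COP_Carnot = T_C/ΔT = 202.04/93.01 = 2.172.
Q̇_max = COP_Carnot × Ẇ = 2.172 × 1560 W = 3389 W = 3.389 kW.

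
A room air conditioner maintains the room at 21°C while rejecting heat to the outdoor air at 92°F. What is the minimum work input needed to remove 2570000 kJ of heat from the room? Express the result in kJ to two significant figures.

110000 kJ

In absolute terms T_C = 294.15 K and T_H = 306.48 K, so ΔT = 12.33 K.
The reversible limit is COP_R = T_C/ΔT = 23.85, so W_min = Q_C/COP = Q_C·ΔT/T_C.
W_min = 2570000 × 12.33/294.15 = 107800 kJ.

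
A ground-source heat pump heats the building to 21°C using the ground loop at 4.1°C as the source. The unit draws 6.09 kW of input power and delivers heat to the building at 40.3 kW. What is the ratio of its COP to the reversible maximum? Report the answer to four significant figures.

0.3802

COP_actual = Q̇_H/Ẇ = 40.30/6.090 = 6.617.
In absolute terms T_C = 277.25 K and T_H = 294.15 K, so ΔT = 16.90 K.
COP_Carnot = T_H/ΔT = 294.15/16.90 = 17.41.
η_II = COP_actual/COP_Carnot = 6.617/17.41 = 0.3802.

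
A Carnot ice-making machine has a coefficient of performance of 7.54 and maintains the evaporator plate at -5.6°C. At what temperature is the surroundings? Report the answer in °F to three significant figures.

85.8 °F

COP_R = T_C/(T_H − T_C) gives T_H − T_C = T_C/COP.
With T_C = 267.55 K, T_H = 267.55 × (1 + 1/7.54) = 303.03 K.
Converting, 303.03 K = 85.79°F.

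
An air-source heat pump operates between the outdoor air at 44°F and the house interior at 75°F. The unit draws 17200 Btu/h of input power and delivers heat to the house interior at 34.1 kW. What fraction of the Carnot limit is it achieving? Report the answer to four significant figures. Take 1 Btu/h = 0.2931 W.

Converting, Q̇_H = 34.10 kW = 116300 Btu/h, so COP_actual = Q̇_H/Ẇ = 116300/17200 = 6.764.
In absolute terms T_C = 279.82 K and T_H = 297.04 K, so ΔT = 17.22 K.
COP_Carnot = T_H/ΔT = 297.04/17.22 = 17.25.
η_II = COP_actual/COP_Carnot = 6.764/17.25 = 0.3922.

0.3922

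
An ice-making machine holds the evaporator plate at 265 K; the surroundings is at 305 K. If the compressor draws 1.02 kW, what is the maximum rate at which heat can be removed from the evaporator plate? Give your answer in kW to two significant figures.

6.8 kW

The reservoir spacing is ΔT = 305 − 265 = 40.00 K.
COP_Carnot = T_C/ΔT = 265.00/40.00 = 6.625.
Q̇_max = COP_Carnot × Ẇ = 6.625 × 1.020 kW = 6.758 kW.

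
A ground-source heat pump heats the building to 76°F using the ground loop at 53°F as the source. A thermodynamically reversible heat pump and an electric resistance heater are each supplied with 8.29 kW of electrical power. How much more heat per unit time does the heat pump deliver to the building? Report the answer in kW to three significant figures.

185 kW

In absolute terms T_C = 284.82 K and T_H = 297.59 K, so ΔT = 12.78 K.
COP_Carnot = T_H/ΔT = 297.59/12.78 = 23.29.
The heat pump delivers Q̇_H = COP × Ẇ = 193.1 kW; the resistance heater delivers Ẇ = 8.290 kW.
Extra = (COP − 1)·Ẇ = 184.8 kW.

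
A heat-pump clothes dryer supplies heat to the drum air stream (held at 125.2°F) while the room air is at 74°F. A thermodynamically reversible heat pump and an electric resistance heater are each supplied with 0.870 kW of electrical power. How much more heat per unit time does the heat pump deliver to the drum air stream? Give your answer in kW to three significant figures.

9.07 kW

In absolute terms T_C = 296.48 K and T_H = 324.93 K, so ΔT = 28.44 K.
COP_Carnot = T_H/ΔT = 324.93/28.44 = 11.42.
The heat pump delivers Q̇_H = COP × Ẇ = 9.938 kW; the resistance heater delivers Ẇ = 0.8700 kW.
Extra = (COP − 1)·Ẇ = 9.068 kW.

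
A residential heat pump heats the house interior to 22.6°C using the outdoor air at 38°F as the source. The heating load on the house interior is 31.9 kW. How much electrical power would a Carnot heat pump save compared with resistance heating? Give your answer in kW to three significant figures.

In absolute terms T_C = 276.48 K and T_H = 295.75 K, so ΔT = 19.27 K.
COP_Carnot = T_H/ΔT = 295.75/19.27 = 15.35.
Resistance heating needs Ẇ_res = Q̇_H = 31.90 kW; the reversible heat pump needs only Ẇ_hp = Q̇_H/COP = 2.078 kW.
Saving = 31.90 − 2.078 = 29.82 kW.

29.8 kW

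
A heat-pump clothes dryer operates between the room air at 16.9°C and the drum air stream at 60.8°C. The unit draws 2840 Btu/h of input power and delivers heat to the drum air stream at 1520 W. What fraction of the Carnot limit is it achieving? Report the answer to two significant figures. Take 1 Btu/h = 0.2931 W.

Converting, Q̇_H = 1520 W = 5186 Btu/h, so COP_actual = Q̇_H/Ẇ = 5186/2840 = 1.826.
In absolute terms T_C = 290.05 K and T_H = 333.95 K, so ΔT = 43.90 K.
COP_Carnot = T_H/ΔT = 333.95/43.90 = 7.607.
η_II = COP_actual/COP_Carnot = 1.826/7.607 = 0.2400.

0.24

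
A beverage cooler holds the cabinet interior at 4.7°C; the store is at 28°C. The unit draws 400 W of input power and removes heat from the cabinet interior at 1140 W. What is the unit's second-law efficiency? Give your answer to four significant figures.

0.2390

COP_actual = Q̇_C/Ẇ = 1140/400.0 = 2.850.
In absolute terms T_C = 277.85 K and T_H = 301.15 K, so ΔT = 23.30 K.
COP_Carnot = T_C/ΔT = 277.85/23.30 = 11.92.
η_II = COP_actual/COP_Carnot = 2.850/11.92 = 0.2390.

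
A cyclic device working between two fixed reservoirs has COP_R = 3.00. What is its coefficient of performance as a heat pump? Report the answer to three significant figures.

The first law on one cycle gives Q_H = Q_C + W, so Q_H/W = Q_C/W + 1.
COP_HP = COP_R + 1 = 3.00 + 1 = 4.00.

4.00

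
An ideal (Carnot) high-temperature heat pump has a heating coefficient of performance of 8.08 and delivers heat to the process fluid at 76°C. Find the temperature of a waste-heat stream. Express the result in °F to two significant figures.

91 °F

COP_HP = T_H/(T_H − T_C) gives T_H − T_C = T_H/COP.
With T_H = 349.15 K, T_C = 349.15 × (1 − 1/8.08) = 305.94 K.
Converting, 305.94 K = 91.02°F.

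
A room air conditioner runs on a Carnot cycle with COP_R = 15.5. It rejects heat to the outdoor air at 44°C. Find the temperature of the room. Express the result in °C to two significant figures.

25 °C

For a Carnot refrigerator COP_R = T_C/(T_H − T_C), so T_C = COP·T_H/(1 + COP).
With T_H = 317.15 K, T_C = 15.5 × 317.15/16.50 = 297.93 K.
Converting, 297.93 K = 24.78°C.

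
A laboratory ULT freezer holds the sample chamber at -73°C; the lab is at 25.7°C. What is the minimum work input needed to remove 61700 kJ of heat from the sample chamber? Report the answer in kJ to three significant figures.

30400 kJ

In absolute terms T_C = 200.15 K and T_H = 298.85 K, so ΔT = 98.70 K.
The reversible limit is COP_R = T_C/ΔT = 2.028, so W_min = Q_C/COP = Q_C·ΔT/T_C.
W_min = 61700 × 98.70/200.15 = 30430 kJ.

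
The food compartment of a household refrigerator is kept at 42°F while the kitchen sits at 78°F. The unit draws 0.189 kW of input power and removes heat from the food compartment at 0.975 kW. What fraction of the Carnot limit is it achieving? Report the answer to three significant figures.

COP_actual = Q̇_C/Ẇ = 0.9750/0.1890 = 5.159.
In absolute terms T_C = 278.71 K and T_H = 298.71 K, so ΔT = 20.00 K.
COP_Carnot = T_C/ΔT = 278.71/20.00 = 13.94.
η_II = COP_actual/COP_Carnot = 5.159/13.94 = 0.3702.

0.370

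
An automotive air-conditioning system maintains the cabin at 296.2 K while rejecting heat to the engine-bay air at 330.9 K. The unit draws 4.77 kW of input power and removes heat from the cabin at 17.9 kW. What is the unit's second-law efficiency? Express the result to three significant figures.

0.440

COP_actual = Q̇_C/Ẇ = 17.90/4.770 = 3.753.
The reservoir spacing is ΔT = 330.9 − 296.2 = 34.70 K.
COP_Carnot = T_C/ΔT = 296.20/34.70 = 8.536.
η_II = COP_actual/COP_Carnot = 3.753/8.536 = 0.4396.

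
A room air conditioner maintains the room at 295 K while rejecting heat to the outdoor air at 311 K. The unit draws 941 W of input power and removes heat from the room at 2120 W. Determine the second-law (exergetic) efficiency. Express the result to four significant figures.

COP_actual = Q̇_C/Ẇ = 2120/941.0 = 2.253.
The reservoir spacing is ΔT = 311 − 295 = 16.00 K.
COP_Carnot = T_C/ΔT = 295.00/16.00 = 18.44.
η_II = COP_actual/COP_Carnot = 2.253/18.44 = 0.1222.

0.1222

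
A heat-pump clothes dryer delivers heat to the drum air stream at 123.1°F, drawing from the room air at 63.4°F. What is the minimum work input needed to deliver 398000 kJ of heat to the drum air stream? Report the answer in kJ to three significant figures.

In absolute terms T_C = 290.59 K and T_H = 323.76 K, so ΔT = 33.17 K.
The reversible limit is COP_HP = T_H/ΔT = 9.762, so W_min = Q_H/COP = Q_H·ΔT/T_H.
W_min = 398000 × 33.17/323.76 = 40770 kJ.

40800 kJ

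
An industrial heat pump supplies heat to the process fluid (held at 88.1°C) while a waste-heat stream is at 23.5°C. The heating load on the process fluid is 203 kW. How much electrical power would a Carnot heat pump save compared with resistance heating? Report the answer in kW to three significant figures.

167 kW

In absolute terms T_C = 296.65 K and T_H = 361.25 K, so ΔT = 64.60 K.
COP_Carnot = T_H/ΔT = 361.25/64.60 = 5.592.
Resistance heating needs Ẇ_res = Q̇_H = 203.0 kW; the reversible heat pump needs only Ẇ_hp = Q̇_H/COP = 36.30 kW.
Saving = 203.0 − 36.30 = 166.7 kW.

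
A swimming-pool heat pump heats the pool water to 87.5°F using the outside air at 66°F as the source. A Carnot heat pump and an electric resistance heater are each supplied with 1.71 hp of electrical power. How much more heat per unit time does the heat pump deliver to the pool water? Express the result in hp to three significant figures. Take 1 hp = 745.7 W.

41.8 hp

In absolute terms T_C = 292.04 K and T_H = 303.98 K, so ΔT = 11.94 K.
COP_Carnot = T_H/ΔT = 303.98/11.94 = 25.45.
The heat pump delivers Q̇_H = COP × Ẇ = 43.52 hp; the resistance heater delivers Ẇ = 1.710 hp.
Extra = (COP − 1)·Ẇ = 41.81 hp.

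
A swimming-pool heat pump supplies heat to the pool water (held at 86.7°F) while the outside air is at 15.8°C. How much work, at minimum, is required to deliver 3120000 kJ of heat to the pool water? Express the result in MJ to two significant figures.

150 MJ

In absolute terms T_C = 288.95 K and T_H = 303.54 K, so ΔT = 14.59 K.
The reversible limit is COP_HP = T_H/ΔT = 20.81, so W_min = Q_H/COP = Q_H·ΔT/T_H.
W_min = 3120000 × 14.59/303.54 = 150000 kJ = 150.0 MJ.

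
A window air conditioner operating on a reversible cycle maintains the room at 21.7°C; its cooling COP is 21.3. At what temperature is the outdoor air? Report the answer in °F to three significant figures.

COP_R = T_C/(T_H − T_C) gives T_H − T_C = T_C/COP.
With T_C = 294.85 K, T_H = 294.85 × (1 + 1/21.3) = 308.69 K.
Converting, 308.69 K = 95.98°F.

96.0 °F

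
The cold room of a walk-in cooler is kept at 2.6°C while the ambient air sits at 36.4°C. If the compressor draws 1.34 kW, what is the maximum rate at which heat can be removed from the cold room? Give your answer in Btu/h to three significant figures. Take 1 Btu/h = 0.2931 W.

In absolute terms T_C = 275.75 K and T_H = 309.55 K, so ΔT = 33.80 K.
COP_Carnot = T_C/ΔT = 275.75/33.80 = 8.158.
Q̇_max = COP_Carnot × Ẇ = 8.158 × 1.340 kW = 10.93 kW = 37300 Btu/h.

37300 Btu/h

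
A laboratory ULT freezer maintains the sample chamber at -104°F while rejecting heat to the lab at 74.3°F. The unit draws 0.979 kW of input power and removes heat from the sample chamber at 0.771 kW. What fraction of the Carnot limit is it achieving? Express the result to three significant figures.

0.395

COP_actual = Q̇_C/Ẇ = 0.7710/0.9790 = 0.7875.
In absolute terms T_C = 197.59 K and T_H = 296.65 K, so ΔT = 99.06 K.
COP_Carnot = T_C/ΔT = 197.59/99.06 = 1.995.
η_II = COP_actual/COP_Carnot = 0.7875/1.995 = 0.3948.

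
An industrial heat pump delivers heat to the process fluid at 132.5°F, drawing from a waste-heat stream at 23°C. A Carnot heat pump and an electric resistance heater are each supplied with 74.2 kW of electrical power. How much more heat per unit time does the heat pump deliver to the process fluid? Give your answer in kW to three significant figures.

669 kW

In absolute terms T_C = 296.15 K and T_H = 328.98 K, so ΔT = 32.83 K.
COP_Carnot = T_H/ΔT = 328.98/32.83 = 10.02.
The heat pump delivers Q̇_H = COP × Ẇ = 743.5 kW; the resistance heater delivers Ẇ = 74.20 kW.
Extra = (COP − 1)·Ẇ = 669.3 kW.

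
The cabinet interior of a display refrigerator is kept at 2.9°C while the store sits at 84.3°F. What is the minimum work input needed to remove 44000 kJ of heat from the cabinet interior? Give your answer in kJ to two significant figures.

4200 kJ

In absolute terms T_C = 276.05 K and T_H = 302.21 K, so ΔT = 26.16 K.
The reversible limit is COP_R = T_C/ΔT = 10.55, so W_min = Q_C/COP = Q_C·ΔT/T_C.
W_min = 44000 × 26.16/276.05 = 4169 kJ.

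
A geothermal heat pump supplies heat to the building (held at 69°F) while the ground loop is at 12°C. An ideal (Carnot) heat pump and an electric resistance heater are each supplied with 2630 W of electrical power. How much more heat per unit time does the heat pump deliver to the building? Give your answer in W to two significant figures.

88000 W

In absolute terms T_C = 285.15 K and T_H = 293.71 K, so ΔT = 8.556 K.
COP_Carnot = T_H/ΔT = 293.71/8.556 = 34.33.
The heat pump delivers Q̇_H = COP × Ẇ = 90290 W; the resistance heater delivers Ẇ = 2630 W.
Extra = (COP − 1)·Ẇ = 87660 W.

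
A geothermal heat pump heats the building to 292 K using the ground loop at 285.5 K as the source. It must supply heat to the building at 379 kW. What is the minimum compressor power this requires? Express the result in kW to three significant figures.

8.44 kW

The reservoir spacing is ΔT = 292 − 285.5 = 6.500 K.
COP_Carnot = T_H/ΔT = 292.00/6.500 = 44.92.
Ẇ_min = Q̇/COP_Carnot = 379.0/44.92 = 8.437 kW.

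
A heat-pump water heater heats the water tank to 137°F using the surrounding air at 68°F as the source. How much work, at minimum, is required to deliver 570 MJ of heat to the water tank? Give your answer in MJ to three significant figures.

65.9 MJ

In absolute terms T_C = 293.15 K and T_H = 331.48 K, so ΔT = 38.33 K.
The reversible limit is COP_HP = T_H/ΔT = 8.647, so W_min = Q_H/COP = Q_H·ΔT/T_H.
W_min = 570.0 × 38.33/331.48 = 65.92 MJ.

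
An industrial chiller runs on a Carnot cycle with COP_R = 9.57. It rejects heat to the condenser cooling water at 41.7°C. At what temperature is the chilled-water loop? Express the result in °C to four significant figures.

11.91 °C

For a Carnot refrigerator COP_R = T_C/(T_H − T_C), so T_C = COP·T_H/(1 + COP).
With T_H = 314.85 K, T_C = 9.57 × 314.85/10.57 = 285.06 K.
Converting, 285.06 K = 11.91°C.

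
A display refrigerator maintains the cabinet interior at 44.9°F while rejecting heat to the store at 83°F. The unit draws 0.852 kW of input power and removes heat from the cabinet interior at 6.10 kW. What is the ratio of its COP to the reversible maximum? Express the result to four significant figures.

COP_actual = Q̇_C/Ẇ = 6.100/0.8520 = 7.160.
In absolute terms T_C = 280.32 K and T_H = 301.48 K, so ΔT = 21.17 K.
COP_Carnot = T_C/ΔT = 280.32/21.17 = 13.24.
η_II = COP_actual/COP_Carnot = 7.160/13.24 = 0.5406.

0.5406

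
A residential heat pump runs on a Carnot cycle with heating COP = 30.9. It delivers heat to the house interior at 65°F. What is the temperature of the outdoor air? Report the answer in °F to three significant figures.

48.0 °F

COP_HP = T_H/(T_H − T_C) gives T_H − T_C = T_H/COP.
With T_H = 291.48 K, T_C = 291.48 × (1 − 1/30.9) = 282.05 K.
Converting, 282.05 K = 48.02°F.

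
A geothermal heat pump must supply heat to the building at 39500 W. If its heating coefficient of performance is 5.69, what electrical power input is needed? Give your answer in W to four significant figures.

Ẇ = Q̇_H/COP_HP = 39500/5.69 = 6942 W.

6942 W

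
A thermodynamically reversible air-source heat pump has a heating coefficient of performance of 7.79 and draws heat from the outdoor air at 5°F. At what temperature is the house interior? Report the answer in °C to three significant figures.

COP_HP = T_H/(T_H − T_C) rearranges to T_H = COP·T_C/(COP − 1).
With T_C = 258.15 K, T_H = 7.79 × 258.15/6.790 = 296.17 K.
Converting, 296.17 K = 23.02°C.

23.0 °C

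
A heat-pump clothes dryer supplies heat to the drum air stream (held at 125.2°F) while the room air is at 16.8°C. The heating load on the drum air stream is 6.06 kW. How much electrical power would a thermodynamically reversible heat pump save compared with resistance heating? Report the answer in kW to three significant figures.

5.41 kW

In absolute terms T_C = 289.95 K and T_H = 324.93 K, so ΔT = 34.98 K.
COP_Carnot = T_H/ΔT = 324.93/34.98 = 9.290.
Resistance heating needs Ẇ_res = Q̇_H = 6.060 kW; the reversible heat pump needs only Ẇ_hp = Q̇_H/COP = 0.6523 kW.
Saving = 6.060 − 0.6523 = 5.408 kW.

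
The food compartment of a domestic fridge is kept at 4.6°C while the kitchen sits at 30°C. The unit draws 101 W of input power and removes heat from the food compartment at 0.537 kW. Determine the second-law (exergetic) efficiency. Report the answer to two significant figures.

0.49

Converting, Q̇_C = 0.5370 kW = 537.0 W, so COP_actual = Q̇_C/Ẇ = 537.0/101.0 = 5.317.
In absolute terms T_C = 277.75 K and T_H = 303.15 K, so ΔT = 25.40 K.
COP_Carnot = T_C/ΔT = 277.75/25.40 = 10.94.
η_II = COP_actual/COP_Carnot = 5.317/10.94 = 0.4862.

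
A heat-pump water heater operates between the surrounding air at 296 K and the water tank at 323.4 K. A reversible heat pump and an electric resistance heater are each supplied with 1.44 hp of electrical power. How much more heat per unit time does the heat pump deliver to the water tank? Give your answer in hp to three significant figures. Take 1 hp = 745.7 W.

15.6 hp

The reservoir spacing is ΔT = 323.4 − 296 = 27.40 K.
COP_Carnot = T_H/ΔT = 323.40/27.40 = 11.80.
The heat pump delivers Q̇_H = COP × Ẇ = 17.00 hp; the resistance heater delivers Ẇ = 1.440 hp.
Extra = (COP − 1)·Ẇ = 15.56 hp.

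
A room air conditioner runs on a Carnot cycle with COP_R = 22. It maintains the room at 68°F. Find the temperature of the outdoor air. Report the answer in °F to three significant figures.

92.0 °F

COP_R = T_C/(T_H − T_C) gives T_H − T_C = T_C/COP.
With T_C = 293.15 K, T_H = 293.15 × (1 + 1/22) = 306.47 K.
Converting, 306.47 K = 91.98°F.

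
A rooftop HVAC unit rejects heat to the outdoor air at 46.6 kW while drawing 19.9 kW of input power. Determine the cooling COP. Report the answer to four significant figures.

The first law gives Q̇_H = Q̇_C + Ẇ, so the three rates are Q̇_C = 26.70, Q̇_H = 46.60, Ẇ = 19.90 kW.
COP_R = Q̇_C/Ẇ = 26.70/19.90 = 1.342.

1.342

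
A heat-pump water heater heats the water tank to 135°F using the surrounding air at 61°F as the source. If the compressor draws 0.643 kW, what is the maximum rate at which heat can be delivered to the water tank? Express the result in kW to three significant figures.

In absolute terms T_C = 289.26 K and T_H = 330.37 K, so ΔT = 41.11 K.
COP_Carnot = T_H/ΔT = 330.37/41.11 = 8.036.
Q̇_max = COP_Carnot × Ẇ = 8.036 × 0.6430 kW = 5.167 kW.

5.17 kW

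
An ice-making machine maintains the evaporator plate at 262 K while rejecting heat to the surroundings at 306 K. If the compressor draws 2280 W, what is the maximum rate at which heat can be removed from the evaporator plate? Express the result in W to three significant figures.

The reservoir spacing is ΔT = 306 − 262 = 44.00 K.
COP_Carnot = T_C/ΔT = 262.00/44.00 = 5.955.
Q̇_max = COP_Carnot × Ẇ = 5.955 × 2280 W = 13580 W.

13600 W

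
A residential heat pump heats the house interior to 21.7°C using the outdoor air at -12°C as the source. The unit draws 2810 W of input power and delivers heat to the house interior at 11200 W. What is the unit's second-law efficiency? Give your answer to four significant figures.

COP_actual = Q̇_H/Ẇ = 11200/2810 = 3.986.
In absolute terms T_C = 261.15 K and T_H = 294.85 K, so ΔT = 33.70 K.
COP_Carnot = T_H/ΔT = 294.85/33.70 = 8.749.
η_II = COP_actual/COP_Carnot = 3.986/8.749 = 0.4556.

0.4556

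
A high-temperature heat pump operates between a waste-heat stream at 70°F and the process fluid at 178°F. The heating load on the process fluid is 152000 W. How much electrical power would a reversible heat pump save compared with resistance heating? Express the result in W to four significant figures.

In absolute terms T_C = 294.26 K and T_H = 354.26 K, so ΔT = 60.00 K.
COP_Carnot = T_H/ΔT = 354.26/60.00 = 5.904.
Resistance heating needs Ẇ_res = Q̇_H = 152000 W; the reversible heat pump needs only Ẇ_hp = Q̇_H/COP = 25740 W.
Saving = 152000 − 25740 = 126300 W.

126300 W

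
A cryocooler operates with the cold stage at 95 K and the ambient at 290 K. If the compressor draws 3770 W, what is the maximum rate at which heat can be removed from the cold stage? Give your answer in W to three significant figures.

The reservoir spacing is ΔT = 290 − 95 = 195.0 K.
COP_Carnot = T_C/ΔT = 95.00/195.0 = 0.4872.
Q̇_max = COP_Carnot × Ẇ = 0.4872 × 3770 W = 1837 W.

1840 W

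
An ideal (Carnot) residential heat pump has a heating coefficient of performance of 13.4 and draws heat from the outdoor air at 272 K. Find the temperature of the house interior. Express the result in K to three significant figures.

294 K

COP_HP = T_H/(T_H − T_C) rearranges to T_H = COP·T_C/(COP − 1).
With T_C = 272.00 K, T_H = 13.4 × 272.00/12.40 = 293.94 K.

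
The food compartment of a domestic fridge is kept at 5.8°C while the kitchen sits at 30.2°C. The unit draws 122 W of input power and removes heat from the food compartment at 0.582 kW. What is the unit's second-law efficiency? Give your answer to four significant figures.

0.4173

Converting, Q̇_C = 0.5820 kW = 582.0 W, so COP_actual = Q̇_C/Ẇ = 582.0/122.0 = 4.770.
In absolute terms T_C = 278.95 K and T_H = 303.35 K, so ΔT = 24.40 K.
COP_Carnot = T_C/ΔT = 278.95/24.40 = 11.43.
η_II = COP_actual/COP_Carnot = 4.770/11.43 = 0.4173.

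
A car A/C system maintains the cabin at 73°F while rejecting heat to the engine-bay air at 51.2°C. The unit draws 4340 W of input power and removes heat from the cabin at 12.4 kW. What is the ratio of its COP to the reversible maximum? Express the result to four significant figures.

0.2744

Converting, Q̇_C = 12.40 kW = 12400 W, so COP_actual = Q̇_C/Ẇ = 12400/4340 = 2.857.
In absolute terms T_C = 295.93 K and T_H = 324.35 K, so ΔT = 28.42 K.
COP_Carnot = T_C/ΔT = 295.93/28.42 = 10.41.
η_II = COP_actual/COP_Carnot = 2.857/10.41 = 0.2744.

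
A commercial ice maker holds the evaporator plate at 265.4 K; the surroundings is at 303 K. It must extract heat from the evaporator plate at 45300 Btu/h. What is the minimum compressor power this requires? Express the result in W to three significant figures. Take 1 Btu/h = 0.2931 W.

The reservoir spacing is ΔT = 303 − 265.4 = 37.60 K.
COP_Carnot = T_C/ΔT = 265.40/37.60 = 7.059.
Ẇ_min = Q̇/COP_Carnot = 45300/7.059 = 6418 Btu/h = 1881 W.

1880 W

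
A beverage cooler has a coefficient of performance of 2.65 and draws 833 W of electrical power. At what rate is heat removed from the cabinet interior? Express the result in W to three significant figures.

2210 W

Q̇_C = COP × Ẇ = 2.65 × 833.0 = 2207 W.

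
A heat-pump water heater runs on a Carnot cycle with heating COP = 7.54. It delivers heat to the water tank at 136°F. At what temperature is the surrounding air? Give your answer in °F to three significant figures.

57.0 °F

COP_HP = T_H/(T_H − T_C) gives T_H − T_C = T_H/COP.
With T_H = 330.93 K, T_C = 330.93 × (1 − 1/7.54) = 287.04 K.
Converting, 287.04 K = 57.00°F.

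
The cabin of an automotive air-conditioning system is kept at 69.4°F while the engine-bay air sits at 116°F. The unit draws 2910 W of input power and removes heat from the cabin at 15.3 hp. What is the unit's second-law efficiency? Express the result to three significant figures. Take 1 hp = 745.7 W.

0.345

Converting, Q̇_C = 15.30 hp = 11410 W, so COP_actual = Q̇_C/Ẇ = 11410/2910 = 3.921.
In absolute terms T_C = 293.93 K and T_H = 319.82 K, so ΔT = 25.89 K.
COP_Carnot = T_C/ΔT = 293.93/25.89 = 11.35.
η_II = COP_actual/COP_Carnot = 3.921/11.35 = 0.3453.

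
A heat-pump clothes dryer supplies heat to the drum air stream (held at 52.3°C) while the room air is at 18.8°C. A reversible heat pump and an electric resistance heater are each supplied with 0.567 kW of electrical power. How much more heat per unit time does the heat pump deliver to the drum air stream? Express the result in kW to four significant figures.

4.941 kW

In absolute terms T_C = 291.95 K and T_H = 325.45 K, so ΔT = 33.50 K.
COP_Carnot = T_H/ΔT = 325.45/33.50 = 9.715.
The heat pump delivers Q̇_H = COP × Ẇ = 5.508 kW; the resistance heater delivers Ẇ = 0.5670 kW.
Extra = (COP − 1)·Ẇ = 4.941 kW.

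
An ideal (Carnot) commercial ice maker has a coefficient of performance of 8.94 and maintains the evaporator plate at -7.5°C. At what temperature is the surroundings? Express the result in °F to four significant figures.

COP_R = T_C/(T_H − T_C) gives T_H − T_C = T_C/COP.
With T_C = 265.65 K, T_H = 265.65 × (1 + 1/8.94) = 295.36 K.
Converting, 295.36 K = 71.99°F.

71.99 °F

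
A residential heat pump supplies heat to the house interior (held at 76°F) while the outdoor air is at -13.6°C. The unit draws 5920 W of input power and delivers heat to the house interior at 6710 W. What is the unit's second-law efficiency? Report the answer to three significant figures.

0.145

COP_actual = Q̇_H/Ẇ = 6710/5920 = 1.133.
In absolute terms T_C = 259.55 K and T_H = 297.59 K, so ΔT = 38.04 K.
COP_Carnot = T_H/ΔT = 297.59/38.04 = 7.822.
η_II = COP_actual/COP_Carnot = 1.133/7.822 = 0.1449.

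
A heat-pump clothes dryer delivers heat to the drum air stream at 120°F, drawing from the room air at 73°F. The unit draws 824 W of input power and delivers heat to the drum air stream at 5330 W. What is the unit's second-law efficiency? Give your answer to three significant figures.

COP_actual = Q̇_H/Ẇ = 5330/824.0 = 6.468.
In absolute terms T_C = 295.93 K and T_H = 322.04 K, so ΔT = 26.11 K.
COP_Carnot = T_H/ΔT = 322.04/26.11 = 12.33.
η_II = COP_actual/COP_Carnot = 6.468/12.33 = 0.5245.

0.524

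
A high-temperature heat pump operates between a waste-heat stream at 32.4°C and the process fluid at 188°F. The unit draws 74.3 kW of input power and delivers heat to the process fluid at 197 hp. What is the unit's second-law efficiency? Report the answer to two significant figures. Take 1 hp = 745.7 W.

Converting, Q̇_H = 197.0 hp = 146.9 kW, so COP_actual = Q̇_H/Ẇ = 146.9/74.30 = 1.977.
In absolute terms T_C = 305.55 K and T_H = 359.82 K, so ΔT = 54.27 K.
COP_Carnot = T_H/ΔT = 359.82/54.27 = 6.631.
η_II = COP_actual/COP_Carnot = 1.977/6.631 = 0.2982.

0.30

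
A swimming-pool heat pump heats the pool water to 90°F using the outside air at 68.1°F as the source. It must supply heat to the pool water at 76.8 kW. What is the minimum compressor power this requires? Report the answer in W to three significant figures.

3060 W

In absolute terms T_C = 293.21 K and T_H = 305.37 K, so ΔT = 12.17 K.
COP_Carnot = T_H/ΔT = 305.37/12.17 = 25.10.
Ẇ_min = Q̇/COP_Carnot = 76.80/25.10 = 3.060 kW = 3060 W.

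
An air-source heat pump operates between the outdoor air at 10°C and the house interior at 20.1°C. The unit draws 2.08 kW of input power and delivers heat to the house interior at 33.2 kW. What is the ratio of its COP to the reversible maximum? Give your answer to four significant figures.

0.5497

COP_actual = Q̇_H/Ẇ = 33.20/2.080 = 15.96.
In absolute terms T_C = 283.15 K and T_H = 293.25 K, so ΔT = 10.10 K.
COP_Carnot = T_H/ΔT = 293.25/10.10 = 29.03.
η_II = COP_actual/COP_Carnot = 15.96/29.03 = 0.5497.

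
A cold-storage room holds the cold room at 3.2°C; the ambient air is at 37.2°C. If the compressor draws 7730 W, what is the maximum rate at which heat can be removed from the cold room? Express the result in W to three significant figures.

62800 W

In absolute terms T_C = 276.35 K and T_H = 310.35 K, so ΔT = 34.00 K.
COP_Carnot = T_C/ΔT = 276.35/34.00 = 8.128.
Q̇_max = COP_Carnot × Ẇ = 8.128 × 7730 W = 62830 W.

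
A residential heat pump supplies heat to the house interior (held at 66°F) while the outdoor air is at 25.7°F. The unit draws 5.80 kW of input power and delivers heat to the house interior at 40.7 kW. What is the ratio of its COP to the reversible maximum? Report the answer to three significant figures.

0.538

COP_actual = Q̇_H/Ẇ = 40.70/5.800 = 7.017.
In absolute terms T_C = 269.65 K and T_H = 292.04 K, so ΔT = 22.39 K.
COP_Carnot = T_H/ΔT = 292.04/22.39 = 13.04.
η_II = COP_actual/COP_Carnot = 7.017/13.04 = 0.5380.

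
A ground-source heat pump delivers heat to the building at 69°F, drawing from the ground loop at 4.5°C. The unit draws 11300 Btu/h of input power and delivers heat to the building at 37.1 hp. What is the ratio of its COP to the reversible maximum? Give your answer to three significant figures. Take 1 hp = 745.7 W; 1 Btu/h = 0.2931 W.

Converting, Q̇_H = 37.10 hp = 94390 Btu/h, so COP_actual = Q̇_H/Ẇ = 94390/11300 = 8.353.
In absolute terms T_C = 277.65 K and T_H = 293.71 K, so ΔT = 16.06 K.
COP_Carnot = T_H/ΔT = 293.71/16.06 = 18.29.
η_II = COP_actual/COP_Carnot = 8.353/18.29 = 0.4566.

0.457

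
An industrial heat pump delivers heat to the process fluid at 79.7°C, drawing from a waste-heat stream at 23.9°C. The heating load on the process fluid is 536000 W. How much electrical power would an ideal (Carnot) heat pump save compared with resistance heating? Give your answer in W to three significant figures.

In absolute terms T_C = 297.05 K and T_H = 352.85 K, so ΔT = 55.80 K.
COP_Carnot = T_H/ΔT = 352.85/55.80 = 6.323.
Resistance heating needs Ẇ_res = Q̇_H = 536000 W; the reversible heat pump needs only Ẇ_hp = Q̇_H/COP = 84760 W.
Saving = 536000 − 84760 = 451200 W.

451000 W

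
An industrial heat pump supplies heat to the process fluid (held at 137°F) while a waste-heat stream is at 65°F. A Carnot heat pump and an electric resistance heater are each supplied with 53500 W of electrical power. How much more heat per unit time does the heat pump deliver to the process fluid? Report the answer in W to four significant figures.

In absolute terms T_C = 291.48 K and T_H = 331.48 K, so ΔT = 40.00 K.
COP_Carnot = T_H/ΔT = 331.48/40.00 = 8.287.
The heat pump delivers Q̇_H = COP × Ẇ = 443400 W; the resistance heater delivers Ẇ = 53500 W.
Extra = (COP − 1)·Ẇ = 389900 W.

389900 W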